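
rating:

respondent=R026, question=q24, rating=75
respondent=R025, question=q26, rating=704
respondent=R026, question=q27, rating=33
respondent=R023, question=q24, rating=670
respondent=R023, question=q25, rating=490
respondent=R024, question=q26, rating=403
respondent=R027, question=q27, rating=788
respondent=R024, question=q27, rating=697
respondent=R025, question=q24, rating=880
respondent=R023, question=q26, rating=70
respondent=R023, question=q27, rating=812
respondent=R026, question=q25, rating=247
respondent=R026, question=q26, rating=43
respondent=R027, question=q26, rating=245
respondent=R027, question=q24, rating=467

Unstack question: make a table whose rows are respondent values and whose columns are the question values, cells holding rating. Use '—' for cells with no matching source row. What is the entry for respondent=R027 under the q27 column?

The long row with respondent=R027, question=q27 has rating=788.

788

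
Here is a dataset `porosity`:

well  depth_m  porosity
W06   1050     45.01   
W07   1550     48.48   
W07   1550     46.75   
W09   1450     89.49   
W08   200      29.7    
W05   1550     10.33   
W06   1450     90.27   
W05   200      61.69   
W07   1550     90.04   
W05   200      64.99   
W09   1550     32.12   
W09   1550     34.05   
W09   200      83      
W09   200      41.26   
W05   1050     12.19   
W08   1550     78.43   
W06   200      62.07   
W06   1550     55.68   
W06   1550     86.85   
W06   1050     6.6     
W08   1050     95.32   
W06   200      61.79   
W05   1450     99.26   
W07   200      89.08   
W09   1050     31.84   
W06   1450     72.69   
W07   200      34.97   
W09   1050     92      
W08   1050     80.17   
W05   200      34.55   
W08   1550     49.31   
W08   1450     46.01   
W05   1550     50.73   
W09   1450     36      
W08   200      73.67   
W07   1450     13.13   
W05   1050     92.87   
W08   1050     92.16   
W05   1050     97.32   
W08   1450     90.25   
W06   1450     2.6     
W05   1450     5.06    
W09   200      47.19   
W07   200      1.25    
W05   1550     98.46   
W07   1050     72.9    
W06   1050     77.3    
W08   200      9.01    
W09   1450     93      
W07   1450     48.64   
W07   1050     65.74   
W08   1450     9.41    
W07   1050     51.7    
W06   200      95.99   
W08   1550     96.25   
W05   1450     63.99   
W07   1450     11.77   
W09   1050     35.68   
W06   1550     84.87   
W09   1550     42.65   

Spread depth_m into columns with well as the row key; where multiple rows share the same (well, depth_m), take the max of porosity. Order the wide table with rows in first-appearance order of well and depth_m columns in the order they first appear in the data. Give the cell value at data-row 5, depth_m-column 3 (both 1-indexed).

99.26

With rows in first-appearance order of well, row 5 is well=W05. depth_m columns in first-appearance order: 1050, 1550, 1450, 200; column 3 is 1450.
Long rows with well=W05, depth_m=1450: max(99.26, 5.06, 63.99) = 99.26.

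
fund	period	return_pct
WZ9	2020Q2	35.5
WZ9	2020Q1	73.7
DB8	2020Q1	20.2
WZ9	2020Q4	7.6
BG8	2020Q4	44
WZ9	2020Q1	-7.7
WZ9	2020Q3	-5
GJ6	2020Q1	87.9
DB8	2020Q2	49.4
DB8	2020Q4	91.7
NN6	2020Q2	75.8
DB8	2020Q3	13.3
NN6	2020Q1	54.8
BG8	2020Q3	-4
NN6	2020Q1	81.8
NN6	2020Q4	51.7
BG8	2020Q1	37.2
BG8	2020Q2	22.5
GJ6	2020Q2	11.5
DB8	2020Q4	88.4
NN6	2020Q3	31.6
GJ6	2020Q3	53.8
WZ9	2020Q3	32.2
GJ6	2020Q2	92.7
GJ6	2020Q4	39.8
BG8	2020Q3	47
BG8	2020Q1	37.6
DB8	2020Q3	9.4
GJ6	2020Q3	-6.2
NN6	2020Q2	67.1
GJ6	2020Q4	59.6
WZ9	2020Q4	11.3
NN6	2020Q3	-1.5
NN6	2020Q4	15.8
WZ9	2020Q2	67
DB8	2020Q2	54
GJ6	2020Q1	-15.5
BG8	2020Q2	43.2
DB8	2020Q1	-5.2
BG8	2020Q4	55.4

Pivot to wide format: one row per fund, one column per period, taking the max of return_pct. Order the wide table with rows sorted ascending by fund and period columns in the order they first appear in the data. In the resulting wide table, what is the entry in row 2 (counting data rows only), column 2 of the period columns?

20.2

With rows sorted ascending by fund, row 2 is fund=DB8. period columns in first-appearance order: 2020Q2, 2020Q1, 2020Q4, 2020Q3; column 2 is 2020Q1.
Long rows with fund=DB8, period=2020Q1: max(20.2, -5.2) = 20.2.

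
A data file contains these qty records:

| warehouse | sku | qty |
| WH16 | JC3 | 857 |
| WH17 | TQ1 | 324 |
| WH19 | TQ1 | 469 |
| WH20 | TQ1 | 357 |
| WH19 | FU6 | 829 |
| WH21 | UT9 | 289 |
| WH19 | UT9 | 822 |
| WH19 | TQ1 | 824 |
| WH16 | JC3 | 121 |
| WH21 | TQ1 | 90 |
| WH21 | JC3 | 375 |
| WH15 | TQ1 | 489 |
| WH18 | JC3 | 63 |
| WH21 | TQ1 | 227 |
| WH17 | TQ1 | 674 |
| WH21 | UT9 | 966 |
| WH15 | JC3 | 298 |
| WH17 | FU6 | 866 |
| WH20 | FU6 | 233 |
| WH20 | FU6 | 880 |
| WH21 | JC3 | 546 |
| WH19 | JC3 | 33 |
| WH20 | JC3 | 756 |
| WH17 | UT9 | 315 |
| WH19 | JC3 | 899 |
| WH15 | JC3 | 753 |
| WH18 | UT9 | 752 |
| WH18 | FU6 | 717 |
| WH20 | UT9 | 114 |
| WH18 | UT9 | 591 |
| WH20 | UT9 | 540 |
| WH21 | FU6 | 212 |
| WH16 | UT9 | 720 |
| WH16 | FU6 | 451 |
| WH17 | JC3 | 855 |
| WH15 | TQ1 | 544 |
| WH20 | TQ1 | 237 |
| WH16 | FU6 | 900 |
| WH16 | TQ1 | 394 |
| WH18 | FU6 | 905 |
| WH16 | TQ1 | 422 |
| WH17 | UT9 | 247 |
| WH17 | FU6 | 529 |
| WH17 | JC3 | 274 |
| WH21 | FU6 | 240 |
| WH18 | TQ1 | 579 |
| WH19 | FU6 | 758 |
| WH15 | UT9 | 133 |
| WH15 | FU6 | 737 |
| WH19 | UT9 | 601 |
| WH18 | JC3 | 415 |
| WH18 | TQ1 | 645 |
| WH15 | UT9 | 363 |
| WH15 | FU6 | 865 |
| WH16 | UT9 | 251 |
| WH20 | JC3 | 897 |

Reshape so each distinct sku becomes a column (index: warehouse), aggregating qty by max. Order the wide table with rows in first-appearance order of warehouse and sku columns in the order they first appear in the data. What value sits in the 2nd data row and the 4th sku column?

315

With rows in first-appearance order of warehouse, row 2 is warehouse=WH17. sku columns in first-appearance order: JC3, TQ1, FU6, UT9; column 4 is UT9.
Long rows with warehouse=WH17, sku=UT9: max(315, 247) = 315.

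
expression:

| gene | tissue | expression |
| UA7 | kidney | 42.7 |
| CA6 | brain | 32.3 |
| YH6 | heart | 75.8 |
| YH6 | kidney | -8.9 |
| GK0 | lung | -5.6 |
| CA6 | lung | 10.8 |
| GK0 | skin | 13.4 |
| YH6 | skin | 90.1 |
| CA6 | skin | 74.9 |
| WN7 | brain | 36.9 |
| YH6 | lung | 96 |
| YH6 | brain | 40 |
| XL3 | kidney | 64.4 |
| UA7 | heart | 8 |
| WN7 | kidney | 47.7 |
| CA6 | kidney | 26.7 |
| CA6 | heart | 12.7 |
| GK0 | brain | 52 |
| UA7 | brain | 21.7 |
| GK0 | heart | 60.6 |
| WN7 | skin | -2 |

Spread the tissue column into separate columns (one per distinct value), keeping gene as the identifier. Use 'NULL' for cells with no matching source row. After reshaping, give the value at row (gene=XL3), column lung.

No long-format row has gene=XL3 and tissue=lung, so the cell is NULL.

NULL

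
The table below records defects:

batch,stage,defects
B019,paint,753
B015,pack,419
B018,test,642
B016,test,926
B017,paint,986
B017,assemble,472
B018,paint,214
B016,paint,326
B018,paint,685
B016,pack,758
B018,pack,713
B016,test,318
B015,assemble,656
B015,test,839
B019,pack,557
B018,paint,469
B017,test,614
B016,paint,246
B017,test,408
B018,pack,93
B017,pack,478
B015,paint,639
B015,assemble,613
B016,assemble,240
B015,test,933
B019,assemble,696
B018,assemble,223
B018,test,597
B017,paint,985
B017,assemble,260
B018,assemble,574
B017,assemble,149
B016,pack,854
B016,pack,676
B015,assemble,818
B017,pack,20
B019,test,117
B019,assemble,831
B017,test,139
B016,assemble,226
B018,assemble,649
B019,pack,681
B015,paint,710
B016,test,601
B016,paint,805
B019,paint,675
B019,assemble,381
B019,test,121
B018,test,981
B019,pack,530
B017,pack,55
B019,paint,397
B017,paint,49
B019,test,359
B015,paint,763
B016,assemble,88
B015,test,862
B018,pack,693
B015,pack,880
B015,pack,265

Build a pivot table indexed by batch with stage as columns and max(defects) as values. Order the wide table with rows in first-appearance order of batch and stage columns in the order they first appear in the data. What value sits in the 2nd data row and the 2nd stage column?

With rows in first-appearance order of batch, row 2 is batch=B015. stage columns in first-appearance order: paint, pack, test, assemble; column 2 is pack.
Long rows with batch=B015, stage=pack: max(419, 880, 265) = 880.

880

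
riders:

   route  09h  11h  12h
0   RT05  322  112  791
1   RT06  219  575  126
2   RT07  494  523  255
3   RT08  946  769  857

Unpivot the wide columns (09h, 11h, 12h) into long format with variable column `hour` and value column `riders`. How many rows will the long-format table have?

4 route values × 3 melted columns = 12 rows.

12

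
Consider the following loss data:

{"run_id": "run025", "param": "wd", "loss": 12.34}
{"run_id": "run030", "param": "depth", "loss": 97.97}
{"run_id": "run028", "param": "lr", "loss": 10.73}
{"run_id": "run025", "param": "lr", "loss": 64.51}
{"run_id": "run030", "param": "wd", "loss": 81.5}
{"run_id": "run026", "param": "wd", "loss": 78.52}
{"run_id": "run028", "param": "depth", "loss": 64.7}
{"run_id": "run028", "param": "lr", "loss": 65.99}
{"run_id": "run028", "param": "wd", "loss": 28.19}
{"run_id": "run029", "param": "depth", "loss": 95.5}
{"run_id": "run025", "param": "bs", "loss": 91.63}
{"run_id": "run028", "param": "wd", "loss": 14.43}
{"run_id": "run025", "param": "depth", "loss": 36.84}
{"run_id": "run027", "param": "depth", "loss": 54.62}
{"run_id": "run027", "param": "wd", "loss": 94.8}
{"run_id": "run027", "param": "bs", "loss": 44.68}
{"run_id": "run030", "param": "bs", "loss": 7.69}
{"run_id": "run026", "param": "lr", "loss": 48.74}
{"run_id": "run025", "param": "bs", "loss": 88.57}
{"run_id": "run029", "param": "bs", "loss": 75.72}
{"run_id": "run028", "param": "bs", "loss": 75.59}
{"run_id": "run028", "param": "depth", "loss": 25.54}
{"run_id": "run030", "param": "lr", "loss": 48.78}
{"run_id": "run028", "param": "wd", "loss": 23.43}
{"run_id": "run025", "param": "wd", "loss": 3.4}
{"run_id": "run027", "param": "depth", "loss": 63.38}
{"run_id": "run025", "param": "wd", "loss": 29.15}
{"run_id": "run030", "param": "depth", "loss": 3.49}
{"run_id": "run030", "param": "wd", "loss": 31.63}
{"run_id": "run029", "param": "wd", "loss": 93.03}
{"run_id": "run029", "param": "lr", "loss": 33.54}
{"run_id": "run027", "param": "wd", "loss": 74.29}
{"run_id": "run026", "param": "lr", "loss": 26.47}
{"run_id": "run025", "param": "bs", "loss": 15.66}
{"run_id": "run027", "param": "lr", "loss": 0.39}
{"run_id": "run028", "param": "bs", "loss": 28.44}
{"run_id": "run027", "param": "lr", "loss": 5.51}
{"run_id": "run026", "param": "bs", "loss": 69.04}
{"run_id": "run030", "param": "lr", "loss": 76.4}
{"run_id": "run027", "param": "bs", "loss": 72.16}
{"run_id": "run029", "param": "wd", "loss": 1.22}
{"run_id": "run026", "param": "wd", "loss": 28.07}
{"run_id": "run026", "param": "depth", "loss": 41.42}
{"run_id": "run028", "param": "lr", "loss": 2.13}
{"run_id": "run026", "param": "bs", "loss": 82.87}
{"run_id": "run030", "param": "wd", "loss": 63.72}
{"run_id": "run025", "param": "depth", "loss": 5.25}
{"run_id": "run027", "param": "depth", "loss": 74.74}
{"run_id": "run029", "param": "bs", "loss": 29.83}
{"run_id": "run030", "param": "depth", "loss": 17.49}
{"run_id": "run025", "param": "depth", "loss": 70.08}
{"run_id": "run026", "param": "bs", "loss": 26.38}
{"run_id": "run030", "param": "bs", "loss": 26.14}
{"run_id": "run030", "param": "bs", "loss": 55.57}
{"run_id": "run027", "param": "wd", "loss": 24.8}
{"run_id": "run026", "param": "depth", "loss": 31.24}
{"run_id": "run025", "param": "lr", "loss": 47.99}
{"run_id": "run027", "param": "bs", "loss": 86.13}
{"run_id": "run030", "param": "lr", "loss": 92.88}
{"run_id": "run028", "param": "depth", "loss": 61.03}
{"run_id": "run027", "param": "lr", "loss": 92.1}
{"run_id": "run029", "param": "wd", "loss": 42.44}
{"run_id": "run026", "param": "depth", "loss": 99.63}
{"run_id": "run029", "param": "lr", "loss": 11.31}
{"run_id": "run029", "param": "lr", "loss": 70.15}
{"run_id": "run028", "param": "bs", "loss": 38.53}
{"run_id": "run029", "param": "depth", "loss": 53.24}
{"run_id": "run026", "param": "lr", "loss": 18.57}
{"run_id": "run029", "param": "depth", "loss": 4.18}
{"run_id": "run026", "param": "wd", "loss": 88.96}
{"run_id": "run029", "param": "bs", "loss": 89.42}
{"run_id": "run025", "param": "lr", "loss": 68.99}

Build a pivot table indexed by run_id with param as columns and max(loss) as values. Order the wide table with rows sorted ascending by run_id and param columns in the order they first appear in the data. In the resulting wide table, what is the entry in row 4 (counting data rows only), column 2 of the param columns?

With rows sorted ascending by run_id, row 4 is run_id=run028. param columns in first-appearance order: wd, depth, lr, bs; column 2 is depth.
Long rows with run_id=run028, param=depth: max(64.7, 25.54, 61.03) = 64.7.

64.7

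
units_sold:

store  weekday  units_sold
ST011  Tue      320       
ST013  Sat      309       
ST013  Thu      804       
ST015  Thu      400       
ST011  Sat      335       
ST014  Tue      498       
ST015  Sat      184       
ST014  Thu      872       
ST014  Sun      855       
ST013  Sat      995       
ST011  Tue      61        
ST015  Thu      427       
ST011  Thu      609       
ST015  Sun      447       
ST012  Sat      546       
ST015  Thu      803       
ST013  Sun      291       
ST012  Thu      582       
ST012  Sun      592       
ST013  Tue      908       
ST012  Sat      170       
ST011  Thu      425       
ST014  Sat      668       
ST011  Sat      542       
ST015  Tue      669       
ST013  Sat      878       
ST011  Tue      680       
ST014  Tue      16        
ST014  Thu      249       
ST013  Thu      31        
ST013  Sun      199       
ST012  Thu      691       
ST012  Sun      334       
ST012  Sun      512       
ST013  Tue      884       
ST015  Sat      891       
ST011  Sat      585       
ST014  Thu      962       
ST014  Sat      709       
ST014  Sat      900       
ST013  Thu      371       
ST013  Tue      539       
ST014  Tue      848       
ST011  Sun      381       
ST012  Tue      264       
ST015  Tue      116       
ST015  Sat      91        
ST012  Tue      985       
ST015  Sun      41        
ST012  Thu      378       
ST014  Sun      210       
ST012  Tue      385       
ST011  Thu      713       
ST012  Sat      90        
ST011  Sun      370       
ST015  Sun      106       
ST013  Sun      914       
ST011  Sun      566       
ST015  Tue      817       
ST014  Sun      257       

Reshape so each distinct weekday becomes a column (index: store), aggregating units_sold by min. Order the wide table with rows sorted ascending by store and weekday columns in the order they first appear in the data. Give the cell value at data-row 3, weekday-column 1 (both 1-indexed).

With rows sorted ascending by store, row 3 is store=ST013. weekday columns in first-appearance order: Tue, Sat, Thu, Sun; column 1 is Tue.
Long rows with store=ST013, weekday=Tue: min(908, 884, 539) = 539.

539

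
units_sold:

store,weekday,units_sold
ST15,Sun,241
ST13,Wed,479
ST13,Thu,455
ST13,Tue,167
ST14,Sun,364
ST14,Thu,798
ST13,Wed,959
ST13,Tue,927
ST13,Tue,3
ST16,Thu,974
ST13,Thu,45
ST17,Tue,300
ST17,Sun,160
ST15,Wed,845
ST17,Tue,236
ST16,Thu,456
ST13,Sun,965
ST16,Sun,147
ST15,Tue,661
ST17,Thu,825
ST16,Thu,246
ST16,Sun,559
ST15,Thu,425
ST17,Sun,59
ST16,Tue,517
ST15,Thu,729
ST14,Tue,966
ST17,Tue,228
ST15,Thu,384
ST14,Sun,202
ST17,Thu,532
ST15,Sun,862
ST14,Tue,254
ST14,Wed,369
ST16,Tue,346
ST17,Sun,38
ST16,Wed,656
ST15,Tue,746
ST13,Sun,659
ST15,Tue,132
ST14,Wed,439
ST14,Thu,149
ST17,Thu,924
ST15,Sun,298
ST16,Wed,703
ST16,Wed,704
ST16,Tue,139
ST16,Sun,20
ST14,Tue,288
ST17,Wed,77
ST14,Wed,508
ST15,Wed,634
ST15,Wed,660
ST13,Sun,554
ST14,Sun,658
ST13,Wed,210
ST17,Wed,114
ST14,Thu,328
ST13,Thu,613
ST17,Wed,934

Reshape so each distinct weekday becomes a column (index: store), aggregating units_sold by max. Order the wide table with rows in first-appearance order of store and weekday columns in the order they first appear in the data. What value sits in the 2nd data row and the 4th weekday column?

927

With rows in first-appearance order of store, row 2 is store=ST13. weekday columns in first-appearance order: Sun, Wed, Thu, Tue; column 4 is Tue.
Long rows with store=ST13, weekday=Tue: max(167, 927, 3) = 927.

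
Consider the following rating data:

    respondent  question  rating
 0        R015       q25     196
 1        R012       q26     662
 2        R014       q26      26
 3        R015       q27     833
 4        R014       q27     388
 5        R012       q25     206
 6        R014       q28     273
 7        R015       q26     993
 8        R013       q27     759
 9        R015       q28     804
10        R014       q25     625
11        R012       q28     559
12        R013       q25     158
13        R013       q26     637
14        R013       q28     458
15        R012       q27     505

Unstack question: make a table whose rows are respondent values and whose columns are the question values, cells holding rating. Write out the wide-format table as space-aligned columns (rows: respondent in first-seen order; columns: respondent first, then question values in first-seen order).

Columns: respondent plus the 4 distinct question values (q25, q26, q27, q28).
For example, row R015 column q25 takes rating=196 from the long row (R015, q25).

respondent  q25  q26  q27  q28
R015        196  993  833  804
R012        206  662  505  559
R014        625  26   388  273
R013        158  637  759  458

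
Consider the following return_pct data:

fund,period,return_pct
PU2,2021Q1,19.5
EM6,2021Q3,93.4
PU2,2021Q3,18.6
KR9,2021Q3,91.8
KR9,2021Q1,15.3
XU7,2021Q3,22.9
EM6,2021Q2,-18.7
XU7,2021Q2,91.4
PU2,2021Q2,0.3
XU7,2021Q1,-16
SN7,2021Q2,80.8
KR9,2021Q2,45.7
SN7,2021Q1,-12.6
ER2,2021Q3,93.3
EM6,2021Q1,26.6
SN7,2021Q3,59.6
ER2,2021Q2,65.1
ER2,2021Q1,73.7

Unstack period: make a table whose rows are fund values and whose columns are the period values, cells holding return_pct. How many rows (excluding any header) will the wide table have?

6 distinct fund values → 6 rows.

6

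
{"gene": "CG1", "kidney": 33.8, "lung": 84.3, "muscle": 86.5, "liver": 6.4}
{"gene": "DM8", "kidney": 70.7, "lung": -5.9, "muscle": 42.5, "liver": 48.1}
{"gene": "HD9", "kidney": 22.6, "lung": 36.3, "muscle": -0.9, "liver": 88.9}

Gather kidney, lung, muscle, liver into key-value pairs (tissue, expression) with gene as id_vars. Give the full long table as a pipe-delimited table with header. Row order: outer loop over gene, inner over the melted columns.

| gene | tissue | expression |
| CG1 | kidney | 33.8 |
| CG1 | lung | 84.3 |
| CG1 | muscle | 86.5 |
| CG1 | liver | 6.4 |
| DM8 | kidney | 70.7 |
| DM8 | lung | -5.9 |
| DM8 | muscle | 42.5 |
| DM8 | liver | 48.1 |
| HD9 | kidney | 22.6 |
| HD9 | lung | 36.3 |
| HD9 | muscle | -0.9 |
| HD9 | liver | 88.9 |

Each (gene, column) pair becomes one row: 3 × 4 = 12 rows.
For example, (CG1, kidney) → expression=33.8.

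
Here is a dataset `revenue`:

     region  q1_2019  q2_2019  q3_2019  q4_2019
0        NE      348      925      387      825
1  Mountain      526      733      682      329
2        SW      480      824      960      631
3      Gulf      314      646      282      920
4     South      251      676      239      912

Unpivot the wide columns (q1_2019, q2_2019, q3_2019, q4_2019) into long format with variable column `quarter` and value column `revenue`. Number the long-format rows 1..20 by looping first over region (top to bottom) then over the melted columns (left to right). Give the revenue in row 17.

251

20 rows total (5 × 4). Row 17: index ⌊(17-1)/4⌋ = 4 into region → South; (17-1) mod 4 = 0 into the melted columns → q1_2019.
So row 17 is (South, q1_2019, 251); revenue = 251.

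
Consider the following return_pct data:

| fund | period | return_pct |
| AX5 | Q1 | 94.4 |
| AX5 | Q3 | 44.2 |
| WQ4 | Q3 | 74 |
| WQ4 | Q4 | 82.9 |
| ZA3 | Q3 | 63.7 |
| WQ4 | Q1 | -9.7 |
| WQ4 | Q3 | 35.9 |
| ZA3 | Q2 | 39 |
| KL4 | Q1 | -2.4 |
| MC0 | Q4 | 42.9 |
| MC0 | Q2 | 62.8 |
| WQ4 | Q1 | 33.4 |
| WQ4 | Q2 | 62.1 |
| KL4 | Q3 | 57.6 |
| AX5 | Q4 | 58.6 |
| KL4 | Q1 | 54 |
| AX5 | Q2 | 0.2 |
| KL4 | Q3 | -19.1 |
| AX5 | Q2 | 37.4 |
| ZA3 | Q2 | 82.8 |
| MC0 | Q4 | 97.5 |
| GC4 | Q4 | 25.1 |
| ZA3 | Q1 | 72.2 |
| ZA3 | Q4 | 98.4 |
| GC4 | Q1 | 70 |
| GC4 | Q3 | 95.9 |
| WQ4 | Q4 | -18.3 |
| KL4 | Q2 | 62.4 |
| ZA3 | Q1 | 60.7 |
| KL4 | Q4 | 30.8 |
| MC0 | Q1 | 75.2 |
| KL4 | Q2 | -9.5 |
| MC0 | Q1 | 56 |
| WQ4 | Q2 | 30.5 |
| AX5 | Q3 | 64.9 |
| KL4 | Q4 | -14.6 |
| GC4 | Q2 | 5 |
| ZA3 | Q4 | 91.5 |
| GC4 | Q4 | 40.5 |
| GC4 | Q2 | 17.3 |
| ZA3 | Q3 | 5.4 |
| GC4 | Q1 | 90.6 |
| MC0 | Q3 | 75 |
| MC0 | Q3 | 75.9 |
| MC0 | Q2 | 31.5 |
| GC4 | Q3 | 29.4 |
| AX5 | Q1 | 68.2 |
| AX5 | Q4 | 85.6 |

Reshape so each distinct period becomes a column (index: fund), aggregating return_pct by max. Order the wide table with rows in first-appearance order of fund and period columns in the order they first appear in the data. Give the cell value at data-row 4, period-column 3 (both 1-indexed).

With rows in first-appearance order of fund, row 4 is fund=KL4. period columns in first-appearance order: Q1, Q3, Q4, Q2; column 3 is Q4.
Long rows with fund=KL4, period=Q4: max(30.8, -14.6) = 30.8.

30.8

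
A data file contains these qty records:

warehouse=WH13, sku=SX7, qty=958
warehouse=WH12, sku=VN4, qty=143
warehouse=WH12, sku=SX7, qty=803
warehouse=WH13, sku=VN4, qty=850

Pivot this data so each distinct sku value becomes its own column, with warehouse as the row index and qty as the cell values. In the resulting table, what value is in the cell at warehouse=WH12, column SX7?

803

Wide layout: rows indexed by warehouse, columns are the 2 distinct sku values (SX7, VN4).
Cell (warehouse=WH12, sku=SX7) draws from the long row where warehouse=WH12 and sku=SX7, which has qty=803.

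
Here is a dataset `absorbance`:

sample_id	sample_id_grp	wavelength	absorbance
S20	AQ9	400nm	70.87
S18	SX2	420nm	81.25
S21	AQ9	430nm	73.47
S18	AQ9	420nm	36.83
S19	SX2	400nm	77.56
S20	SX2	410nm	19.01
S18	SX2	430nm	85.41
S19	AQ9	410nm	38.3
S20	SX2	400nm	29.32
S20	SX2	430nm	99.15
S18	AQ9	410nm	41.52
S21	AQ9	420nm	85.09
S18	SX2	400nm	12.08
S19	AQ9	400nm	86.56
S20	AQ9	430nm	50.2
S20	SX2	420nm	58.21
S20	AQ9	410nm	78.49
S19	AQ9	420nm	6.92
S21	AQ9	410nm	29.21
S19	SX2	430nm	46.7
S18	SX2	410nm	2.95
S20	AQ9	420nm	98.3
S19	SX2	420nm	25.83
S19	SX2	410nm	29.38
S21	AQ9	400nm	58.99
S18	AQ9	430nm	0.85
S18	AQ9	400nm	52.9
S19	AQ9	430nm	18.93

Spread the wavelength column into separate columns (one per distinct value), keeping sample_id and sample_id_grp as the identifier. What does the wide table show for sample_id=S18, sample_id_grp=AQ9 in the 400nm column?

Wide layout: rows indexed by sample_id and sample_id_grp, columns are the 4 distinct wavelength values (400nm, 420nm, 430nm, 410nm).
Cell (sample_id=S18, sample_id_grp=AQ9, wavelength=400nm) draws from the long row where sample_id=S18, sample_id_grp=AQ9 and wavelength=400nm, which has absorbance=52.9.

52.9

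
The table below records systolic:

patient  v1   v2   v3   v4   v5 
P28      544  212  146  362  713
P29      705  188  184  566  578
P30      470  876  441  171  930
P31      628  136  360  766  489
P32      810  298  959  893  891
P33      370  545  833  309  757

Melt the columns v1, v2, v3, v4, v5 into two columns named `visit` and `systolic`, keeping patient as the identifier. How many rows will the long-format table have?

6 patient values × 5 melted columns = 30 rows.

30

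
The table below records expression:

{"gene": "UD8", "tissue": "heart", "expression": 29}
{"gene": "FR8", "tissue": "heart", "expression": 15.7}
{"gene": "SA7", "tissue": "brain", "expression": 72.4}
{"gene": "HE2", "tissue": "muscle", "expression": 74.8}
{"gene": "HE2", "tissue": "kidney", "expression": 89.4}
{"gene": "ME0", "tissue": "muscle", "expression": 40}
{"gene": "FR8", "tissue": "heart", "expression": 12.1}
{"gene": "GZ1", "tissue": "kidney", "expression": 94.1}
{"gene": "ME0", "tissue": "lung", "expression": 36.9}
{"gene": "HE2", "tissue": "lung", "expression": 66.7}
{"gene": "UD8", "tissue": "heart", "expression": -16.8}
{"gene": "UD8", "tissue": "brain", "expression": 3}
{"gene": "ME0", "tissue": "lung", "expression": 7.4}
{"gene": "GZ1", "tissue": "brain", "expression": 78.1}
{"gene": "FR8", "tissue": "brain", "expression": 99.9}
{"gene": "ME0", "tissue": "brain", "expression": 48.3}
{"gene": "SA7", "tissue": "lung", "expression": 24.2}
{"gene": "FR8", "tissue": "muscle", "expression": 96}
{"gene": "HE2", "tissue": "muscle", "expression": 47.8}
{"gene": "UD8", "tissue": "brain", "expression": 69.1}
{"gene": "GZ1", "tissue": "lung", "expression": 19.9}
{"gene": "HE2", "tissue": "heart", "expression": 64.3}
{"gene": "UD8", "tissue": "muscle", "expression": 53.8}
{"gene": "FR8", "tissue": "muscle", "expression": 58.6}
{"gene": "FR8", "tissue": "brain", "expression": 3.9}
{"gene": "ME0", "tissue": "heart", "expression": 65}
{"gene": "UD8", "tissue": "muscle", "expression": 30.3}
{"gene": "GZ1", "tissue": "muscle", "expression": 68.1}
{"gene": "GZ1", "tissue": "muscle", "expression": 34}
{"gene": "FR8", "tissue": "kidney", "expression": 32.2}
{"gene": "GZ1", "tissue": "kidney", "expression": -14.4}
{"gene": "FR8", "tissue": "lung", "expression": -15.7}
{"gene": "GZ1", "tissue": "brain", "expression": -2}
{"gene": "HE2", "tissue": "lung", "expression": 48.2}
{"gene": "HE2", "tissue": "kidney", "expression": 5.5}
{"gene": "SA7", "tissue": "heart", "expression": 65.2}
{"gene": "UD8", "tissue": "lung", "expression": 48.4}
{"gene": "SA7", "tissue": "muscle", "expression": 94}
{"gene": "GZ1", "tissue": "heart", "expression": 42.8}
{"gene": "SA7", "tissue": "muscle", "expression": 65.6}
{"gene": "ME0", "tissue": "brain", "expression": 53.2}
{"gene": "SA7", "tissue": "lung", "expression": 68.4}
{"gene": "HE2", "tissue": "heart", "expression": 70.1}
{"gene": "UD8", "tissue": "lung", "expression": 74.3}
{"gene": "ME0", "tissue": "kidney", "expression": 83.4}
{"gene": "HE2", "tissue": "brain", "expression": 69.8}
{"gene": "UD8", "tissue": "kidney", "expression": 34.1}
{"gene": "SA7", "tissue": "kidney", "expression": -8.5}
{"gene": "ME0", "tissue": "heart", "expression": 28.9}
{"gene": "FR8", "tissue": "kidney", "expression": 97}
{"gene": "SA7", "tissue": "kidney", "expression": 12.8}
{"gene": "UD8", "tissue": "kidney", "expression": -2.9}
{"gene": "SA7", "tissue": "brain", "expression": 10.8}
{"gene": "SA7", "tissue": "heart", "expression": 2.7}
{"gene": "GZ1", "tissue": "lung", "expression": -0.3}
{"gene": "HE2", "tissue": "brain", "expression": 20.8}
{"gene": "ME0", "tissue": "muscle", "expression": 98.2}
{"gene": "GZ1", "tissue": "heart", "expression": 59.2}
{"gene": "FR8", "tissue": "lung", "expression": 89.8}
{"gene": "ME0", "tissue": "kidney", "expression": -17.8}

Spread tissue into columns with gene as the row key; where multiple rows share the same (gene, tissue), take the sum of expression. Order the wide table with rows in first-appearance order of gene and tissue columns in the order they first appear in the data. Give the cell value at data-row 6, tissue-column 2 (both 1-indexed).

With rows in first-appearance order of gene, row 6 is gene=GZ1. tissue columns in first-appearance order: heart, brain, muscle, kidney, lung; column 2 is brain.
Long rows with gene=GZ1, tissue=brain: 78.1 + -2 = 76.1.

76.1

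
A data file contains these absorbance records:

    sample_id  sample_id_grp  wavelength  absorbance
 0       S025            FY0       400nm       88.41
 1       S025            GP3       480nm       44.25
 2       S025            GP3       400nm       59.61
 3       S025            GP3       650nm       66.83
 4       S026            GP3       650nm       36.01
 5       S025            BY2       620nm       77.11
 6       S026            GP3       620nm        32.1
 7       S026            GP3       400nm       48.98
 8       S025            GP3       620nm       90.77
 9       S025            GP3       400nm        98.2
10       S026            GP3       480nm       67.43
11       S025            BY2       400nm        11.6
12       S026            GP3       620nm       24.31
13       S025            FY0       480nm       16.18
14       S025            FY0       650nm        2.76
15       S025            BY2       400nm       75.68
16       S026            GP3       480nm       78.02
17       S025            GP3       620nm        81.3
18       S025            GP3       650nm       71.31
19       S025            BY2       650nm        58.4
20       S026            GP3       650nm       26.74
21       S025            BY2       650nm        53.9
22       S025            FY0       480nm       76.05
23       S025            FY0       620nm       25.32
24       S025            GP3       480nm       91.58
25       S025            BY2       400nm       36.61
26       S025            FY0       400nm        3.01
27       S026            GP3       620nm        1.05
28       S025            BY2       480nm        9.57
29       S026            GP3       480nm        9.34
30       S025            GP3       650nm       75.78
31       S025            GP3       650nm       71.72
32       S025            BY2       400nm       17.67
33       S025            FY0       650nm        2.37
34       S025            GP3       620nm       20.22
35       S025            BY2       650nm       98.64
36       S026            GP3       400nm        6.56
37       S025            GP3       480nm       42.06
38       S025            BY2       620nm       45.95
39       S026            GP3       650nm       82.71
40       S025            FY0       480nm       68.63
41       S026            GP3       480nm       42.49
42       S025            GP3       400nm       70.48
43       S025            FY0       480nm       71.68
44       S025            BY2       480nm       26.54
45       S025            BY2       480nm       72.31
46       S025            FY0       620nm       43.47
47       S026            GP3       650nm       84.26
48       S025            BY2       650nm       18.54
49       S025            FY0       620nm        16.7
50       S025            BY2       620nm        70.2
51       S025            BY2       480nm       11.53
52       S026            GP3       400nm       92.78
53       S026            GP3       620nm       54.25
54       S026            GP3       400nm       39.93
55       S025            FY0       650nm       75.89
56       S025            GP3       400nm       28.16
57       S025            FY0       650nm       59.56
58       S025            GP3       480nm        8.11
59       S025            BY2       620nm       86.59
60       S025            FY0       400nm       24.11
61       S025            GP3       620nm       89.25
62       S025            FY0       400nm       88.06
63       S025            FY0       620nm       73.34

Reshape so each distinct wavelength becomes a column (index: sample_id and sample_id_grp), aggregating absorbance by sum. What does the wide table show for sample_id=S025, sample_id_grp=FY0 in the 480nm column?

232.54

Rows with sample_id=S025, sample_id_grp=FY0 and wavelength=480nm: absorbance values are 16.18, 76.05, 68.63, 71.68.
16.18 + 76.05 + 68.63 + 71.68 = 232.54.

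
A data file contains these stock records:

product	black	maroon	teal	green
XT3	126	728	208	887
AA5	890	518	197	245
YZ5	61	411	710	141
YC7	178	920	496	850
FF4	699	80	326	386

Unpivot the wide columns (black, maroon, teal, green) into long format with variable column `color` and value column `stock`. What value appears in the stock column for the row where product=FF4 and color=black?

Unpivoting turns each (product, wide-column) pair into one long row.
The wide cell at row FF4, column black holds 699, so the long row (FF4, black) has stock=699.

699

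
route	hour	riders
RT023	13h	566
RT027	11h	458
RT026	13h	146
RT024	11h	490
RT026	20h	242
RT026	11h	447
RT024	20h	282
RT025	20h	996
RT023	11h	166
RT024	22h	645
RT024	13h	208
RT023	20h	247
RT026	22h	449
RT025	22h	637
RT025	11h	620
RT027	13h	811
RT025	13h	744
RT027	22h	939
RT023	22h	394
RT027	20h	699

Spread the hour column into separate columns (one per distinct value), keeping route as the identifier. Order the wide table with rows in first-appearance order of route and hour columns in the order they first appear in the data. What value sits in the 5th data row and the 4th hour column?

637

With rows in first-appearance order of route, row 5 is route=RT025. hour columns in first-appearance order: 13h, 11h, 20h, 22h; column 4 is 22h.
Long rows with route=RT025, hour=22h: riders = 637.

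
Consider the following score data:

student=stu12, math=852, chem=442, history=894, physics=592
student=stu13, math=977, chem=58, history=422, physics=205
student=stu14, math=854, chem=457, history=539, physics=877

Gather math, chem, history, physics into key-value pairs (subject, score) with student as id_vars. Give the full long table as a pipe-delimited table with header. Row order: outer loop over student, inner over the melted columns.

| student | subject | score |
| stu12 | math | 852 |
| stu12 | chem | 442 |
| stu12 | history | 894 |
| stu12 | physics | 592 |
| stu13 | math | 977 |
| stu13 | chem | 58 |
| stu13 | history | 422 |
| stu13 | physics | 205 |
| stu14 | math | 854 |
| stu14 | chem | 457 |
| stu14 | history | 539 |
| stu14 | physics | 877 |

Each (student, column) pair becomes one row: 3 × 4 = 12 rows.
For example, (stu12, math) → score=852.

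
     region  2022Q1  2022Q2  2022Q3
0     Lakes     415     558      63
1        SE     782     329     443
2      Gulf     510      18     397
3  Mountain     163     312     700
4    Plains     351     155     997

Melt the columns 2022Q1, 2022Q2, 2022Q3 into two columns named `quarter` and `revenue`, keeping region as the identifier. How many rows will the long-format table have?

5 region values × 3 melted columns = 15 rows.

15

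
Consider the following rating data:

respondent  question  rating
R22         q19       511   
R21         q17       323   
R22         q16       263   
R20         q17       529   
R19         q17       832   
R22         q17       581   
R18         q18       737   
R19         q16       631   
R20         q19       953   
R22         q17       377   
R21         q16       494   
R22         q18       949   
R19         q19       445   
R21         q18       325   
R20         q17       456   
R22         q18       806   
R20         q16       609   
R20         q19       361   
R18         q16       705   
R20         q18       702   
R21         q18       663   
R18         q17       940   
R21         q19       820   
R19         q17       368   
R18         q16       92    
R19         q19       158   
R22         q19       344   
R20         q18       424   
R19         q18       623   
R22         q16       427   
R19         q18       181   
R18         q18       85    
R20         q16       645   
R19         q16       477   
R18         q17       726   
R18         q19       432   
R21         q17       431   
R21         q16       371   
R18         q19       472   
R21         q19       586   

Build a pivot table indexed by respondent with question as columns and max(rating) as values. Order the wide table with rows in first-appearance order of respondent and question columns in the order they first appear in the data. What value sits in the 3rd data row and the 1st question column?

With rows in first-appearance order of respondent, row 3 is respondent=R20. question columns in first-appearance order: q19, q17, q16, q18; column 1 is q19.
Long rows with respondent=R20, question=q19: max(953, 361) = 953.

953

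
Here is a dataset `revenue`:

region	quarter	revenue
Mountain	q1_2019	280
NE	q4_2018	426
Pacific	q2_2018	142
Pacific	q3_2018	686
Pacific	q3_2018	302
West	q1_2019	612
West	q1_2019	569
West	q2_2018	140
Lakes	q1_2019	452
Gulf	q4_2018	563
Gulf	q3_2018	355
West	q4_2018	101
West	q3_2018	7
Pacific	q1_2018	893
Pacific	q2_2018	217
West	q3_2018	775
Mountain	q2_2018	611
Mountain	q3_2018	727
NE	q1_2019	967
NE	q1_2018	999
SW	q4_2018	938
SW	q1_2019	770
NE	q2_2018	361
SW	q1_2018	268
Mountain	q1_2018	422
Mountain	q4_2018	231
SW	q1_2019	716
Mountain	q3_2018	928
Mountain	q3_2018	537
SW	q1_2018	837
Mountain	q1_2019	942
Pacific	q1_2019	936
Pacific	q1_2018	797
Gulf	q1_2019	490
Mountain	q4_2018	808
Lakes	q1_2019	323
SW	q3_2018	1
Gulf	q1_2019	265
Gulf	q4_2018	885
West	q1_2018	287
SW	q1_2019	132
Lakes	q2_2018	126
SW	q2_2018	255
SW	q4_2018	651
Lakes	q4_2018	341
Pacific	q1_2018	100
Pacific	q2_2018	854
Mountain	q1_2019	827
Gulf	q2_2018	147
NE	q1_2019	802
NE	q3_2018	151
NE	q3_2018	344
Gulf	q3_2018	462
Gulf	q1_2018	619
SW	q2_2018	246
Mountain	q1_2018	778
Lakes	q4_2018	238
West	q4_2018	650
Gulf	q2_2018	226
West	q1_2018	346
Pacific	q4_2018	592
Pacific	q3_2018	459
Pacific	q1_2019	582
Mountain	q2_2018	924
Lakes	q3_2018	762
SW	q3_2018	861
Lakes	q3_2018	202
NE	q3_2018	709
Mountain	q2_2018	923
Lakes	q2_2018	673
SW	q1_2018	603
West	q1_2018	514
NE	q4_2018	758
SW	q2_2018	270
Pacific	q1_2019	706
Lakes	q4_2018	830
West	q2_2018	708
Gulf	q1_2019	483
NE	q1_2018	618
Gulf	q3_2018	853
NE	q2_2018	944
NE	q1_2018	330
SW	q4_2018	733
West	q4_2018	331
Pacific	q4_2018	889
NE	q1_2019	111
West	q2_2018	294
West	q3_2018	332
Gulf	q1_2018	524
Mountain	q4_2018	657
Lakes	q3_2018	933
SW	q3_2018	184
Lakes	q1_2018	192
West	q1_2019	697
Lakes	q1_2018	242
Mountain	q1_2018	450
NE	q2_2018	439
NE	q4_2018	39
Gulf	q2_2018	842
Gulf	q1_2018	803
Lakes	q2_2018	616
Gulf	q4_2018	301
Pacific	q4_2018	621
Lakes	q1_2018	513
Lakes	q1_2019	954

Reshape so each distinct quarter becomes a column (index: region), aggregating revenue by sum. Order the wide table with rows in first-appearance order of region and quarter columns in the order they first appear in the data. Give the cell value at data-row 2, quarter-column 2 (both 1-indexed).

1223

With rows in first-appearance order of region, row 2 is region=NE. quarter columns in first-appearance order: q1_2019, q4_2018, q2_2018, q3_2018, q1_2018; column 2 is q4_2018.
Long rows with region=NE, quarter=q4_2018: 426 + 758 + 39 = 1223.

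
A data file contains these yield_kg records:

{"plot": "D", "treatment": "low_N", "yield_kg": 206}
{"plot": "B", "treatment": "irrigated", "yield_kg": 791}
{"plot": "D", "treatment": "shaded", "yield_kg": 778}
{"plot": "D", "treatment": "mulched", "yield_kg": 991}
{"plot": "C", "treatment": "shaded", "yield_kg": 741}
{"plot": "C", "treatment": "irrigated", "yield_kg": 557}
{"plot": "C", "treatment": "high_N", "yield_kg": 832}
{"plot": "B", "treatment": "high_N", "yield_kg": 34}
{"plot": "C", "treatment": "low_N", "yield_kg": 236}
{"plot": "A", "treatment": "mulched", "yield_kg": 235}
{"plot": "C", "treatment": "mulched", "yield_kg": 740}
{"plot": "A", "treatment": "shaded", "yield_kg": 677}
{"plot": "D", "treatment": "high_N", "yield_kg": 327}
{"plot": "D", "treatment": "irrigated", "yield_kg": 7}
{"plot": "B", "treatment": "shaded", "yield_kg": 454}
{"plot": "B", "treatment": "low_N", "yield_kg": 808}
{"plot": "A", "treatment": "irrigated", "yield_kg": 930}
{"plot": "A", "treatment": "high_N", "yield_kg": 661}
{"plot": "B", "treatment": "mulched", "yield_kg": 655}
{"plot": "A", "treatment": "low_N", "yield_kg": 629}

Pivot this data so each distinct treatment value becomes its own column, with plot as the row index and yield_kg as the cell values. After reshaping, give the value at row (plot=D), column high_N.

Wide layout: rows indexed by plot, columns are the 5 distinct treatment values (low_N, irrigated, shaded, mulched, high_N).
Cell (plot=D, treatment=high_N) draws from the long row where plot=D and treatment=high_N, which has yield_kg=327.

327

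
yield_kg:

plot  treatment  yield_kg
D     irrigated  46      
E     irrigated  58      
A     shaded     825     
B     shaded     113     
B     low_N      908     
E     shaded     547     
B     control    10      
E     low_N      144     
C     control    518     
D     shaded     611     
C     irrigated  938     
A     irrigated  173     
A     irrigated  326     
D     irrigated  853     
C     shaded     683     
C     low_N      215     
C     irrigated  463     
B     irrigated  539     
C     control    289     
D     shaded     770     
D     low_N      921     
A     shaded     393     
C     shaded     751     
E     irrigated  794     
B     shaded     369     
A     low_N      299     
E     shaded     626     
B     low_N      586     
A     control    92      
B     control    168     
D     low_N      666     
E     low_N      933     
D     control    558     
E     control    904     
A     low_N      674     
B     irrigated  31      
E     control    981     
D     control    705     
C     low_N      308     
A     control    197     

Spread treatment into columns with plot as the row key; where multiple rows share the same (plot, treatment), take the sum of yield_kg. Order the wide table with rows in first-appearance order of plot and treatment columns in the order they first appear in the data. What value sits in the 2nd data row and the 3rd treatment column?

1077

With rows in first-appearance order of plot, row 2 is plot=E. treatment columns in first-appearance order: irrigated, shaded, low_N, control; column 3 is low_N.
Long rows with plot=E, treatment=low_N: 144 + 933 = 1077.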